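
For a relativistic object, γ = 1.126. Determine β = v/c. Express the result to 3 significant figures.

0.460

β = √(1 − 1/γ²) = √(1 − 1/1.267876) = √0.211279 = 0.460.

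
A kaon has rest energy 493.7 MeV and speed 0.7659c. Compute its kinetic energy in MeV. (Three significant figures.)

274 MeV

With β = 0.7659, γ = 1/√(1 − 0.7659²) = 1/√0.41339719 = 1.55531.
Kinetic energy: K = (γ − 1)mc² = (1.55531 − 1) × 493.7 MeV = 0.55531 × 493.7 = 274 MeV.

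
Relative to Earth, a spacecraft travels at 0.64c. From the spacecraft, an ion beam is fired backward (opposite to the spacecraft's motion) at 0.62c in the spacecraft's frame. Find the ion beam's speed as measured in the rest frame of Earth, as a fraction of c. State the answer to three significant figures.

In units of c, u = (u' + v)/(1 + u'v) with u' = −0.62 and v = 0.64.
Numerator: −0.62 + 0.64 = 0.02. Denominator: 1 + (−0.62)(0.64) = 0.6032.
u = 0.02/0.6032 = 0.033156, so the speed is 0.0332c.

0.0332c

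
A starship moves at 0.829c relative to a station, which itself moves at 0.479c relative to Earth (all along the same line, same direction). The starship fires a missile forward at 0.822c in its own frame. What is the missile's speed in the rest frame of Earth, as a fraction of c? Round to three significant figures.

0.994c

Apply u = (u'+v)/(1+u'v) twice. Missile in the station frame: (0.822+0.829)/(1+0.822·0.829) = 1.651/1.681438 = 0.9819c.
That velocity, transformed to the rest frame of Earth: (0.9819+0.479)/(1+0.9819·0.479) = 1.4609/1.4703301 = 0.99359c.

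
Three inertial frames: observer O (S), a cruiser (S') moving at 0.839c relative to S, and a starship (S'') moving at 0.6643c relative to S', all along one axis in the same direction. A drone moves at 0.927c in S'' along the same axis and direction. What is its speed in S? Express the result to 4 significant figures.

0.9987c

First combine the drone and starship (S''→S'): u₁ = (0.927 + 0.6643)/(1 + 0.927×0.6643) = 1.5913/1.6158061 = 0.98483.
Then combine with the cruiser (S'→S): u = (0.98483 + 0.839)/(1 + 0.98483×0.839) = 1.82383/1.82627237 = 0.99866.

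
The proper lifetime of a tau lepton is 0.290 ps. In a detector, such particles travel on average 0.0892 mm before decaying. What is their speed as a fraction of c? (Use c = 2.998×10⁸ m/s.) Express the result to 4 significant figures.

0.7161c

Lab distance = (lab lifetime)·v = γτ·βc, so βγ = d/(cτ) = 8.920×10^-5/(2.998×10⁸ × 2.900×10^-13) = 1.026.
With βγ = 1.026: γ² = 1 + (βγ)² = 2.05268, and β = (βγ)/γ = 1.026/1.43272 = 0.7161.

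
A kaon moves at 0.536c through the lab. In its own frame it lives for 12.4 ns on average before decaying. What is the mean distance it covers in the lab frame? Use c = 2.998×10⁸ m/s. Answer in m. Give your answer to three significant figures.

2.36 m

With β = 0.536, γ = 1/√(1 − 0.536²) = 1/√0.712704 = 1.1845.
Lab-frame lifetime: Δt = γτ = 1.1845 × 12.4 ns = 14.688 ns.
Distance: d = vΔt = 0.536 × 2.998×10⁸ m/s × 1.4688×10^-8 s = 2.36 m.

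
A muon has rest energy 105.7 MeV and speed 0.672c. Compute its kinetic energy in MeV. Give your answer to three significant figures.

37.0 MeV

γ = 1/√(1 − β²) = 1/√(1 − 0.451584) = 1/√0.548416 = 1/0.740551 = 1.35035.
Kinetic energy: K = (γ − 1)mc² = (1.35035 − 1) × 105.7 MeV = 0.35035 × 105.7 = 37.0 MeV.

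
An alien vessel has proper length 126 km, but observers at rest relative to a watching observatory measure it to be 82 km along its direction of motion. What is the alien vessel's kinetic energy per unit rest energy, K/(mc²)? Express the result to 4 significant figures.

0.5366

Length contraction gives γ = L₀/L = 126/82 = 1.53659.
Since K = (γ−1)mc², K/(mc²) = 1.53659 − 1 = 0.5366.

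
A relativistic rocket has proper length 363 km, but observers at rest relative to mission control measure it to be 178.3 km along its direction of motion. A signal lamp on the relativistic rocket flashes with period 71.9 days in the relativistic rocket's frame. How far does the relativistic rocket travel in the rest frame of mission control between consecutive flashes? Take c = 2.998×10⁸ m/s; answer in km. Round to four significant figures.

3.303×10^12 km

From L = L₀/γ: γ = 363/178.3 = 2.03589.
β = √(1 − 1/γ²) = 0.87105. Lab-frame period = γτ = 2.03589×71.9 days = 146.38 days. Distance = βc × γτ = 0.87105 × 2.998×10⁸ m/s × 12647232 s = 3.3027×10^15 m = 3.303×10^12 km.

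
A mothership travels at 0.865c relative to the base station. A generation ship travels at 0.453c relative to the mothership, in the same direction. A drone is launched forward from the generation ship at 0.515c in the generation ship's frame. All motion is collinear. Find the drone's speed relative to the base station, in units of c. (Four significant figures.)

0.9827c

First combine the drone and generation ship (S''→S'): u₁ = (0.515 + 0.453)/(1 + 0.515×0.453) = 0.968/1.233295 = 0.78489.
Then combine with the mothership (S'→S): u = (0.78489 + 0.865)/(1 + 0.78489×0.865) = 1.64989/1.67892985 = 0.9827.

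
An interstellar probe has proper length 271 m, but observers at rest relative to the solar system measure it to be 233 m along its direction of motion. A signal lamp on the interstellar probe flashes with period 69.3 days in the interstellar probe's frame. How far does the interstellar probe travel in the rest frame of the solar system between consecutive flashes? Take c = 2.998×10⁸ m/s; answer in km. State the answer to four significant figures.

1.066×10^12 km

Length contraction gives γ = L₀/L = 271/233 = 1.16309.
β = √(1 − 1/γ²) = 0.51067. Lab-frame period = γτ = 1.16309×69.3 days = 80.602 days. Distance = βc × γτ = 0.51067 × 2.998×10⁸ m/s × 6964012.8 s = 1.0662×10^15 m = 1.066×10^12 km.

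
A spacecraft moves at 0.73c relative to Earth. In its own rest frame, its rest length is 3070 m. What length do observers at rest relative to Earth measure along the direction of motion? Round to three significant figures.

2100 m

Lorentz factor: γ = (1 − 0.5329)^(−1/2) = 1.4632.
Length contraction: L = L₀/γ = 3070/1.4632 = 2100 m.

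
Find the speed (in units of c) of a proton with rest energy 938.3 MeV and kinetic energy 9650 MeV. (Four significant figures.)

0.9961c

K = (γ−1)mc², so γ = 1 + 9650/938.3 = 11.285.
Then v/c = √(1 − γ⁻²) = √(1 − 0.0078523) = √0.9921477 = 0.9961.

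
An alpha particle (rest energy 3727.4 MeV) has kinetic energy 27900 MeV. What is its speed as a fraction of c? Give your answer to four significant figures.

0.9930c

γ = 1 + K/(mc²) = 1 + 27900/3727.4 = 8.4851.
β = √(1 − 1/γ²) = √(1 − 0.0138895) = √0.9861105 = 0.9930.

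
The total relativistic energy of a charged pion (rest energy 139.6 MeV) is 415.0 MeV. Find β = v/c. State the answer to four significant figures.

0.9417

Total energy E = γmc² gives γ = 415.0/139.6 = 2.9728.
Hence β = √(1 − 1/γ²) = √(1 − 0.113154) = √0.886846 = 0.9417.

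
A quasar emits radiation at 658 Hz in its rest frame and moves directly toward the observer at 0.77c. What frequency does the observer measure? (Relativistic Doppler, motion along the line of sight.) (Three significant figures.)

1830 Hz

Relativistic Doppler (source moving toward): f_obs = f_src · √((1+β)/(1−β)).
With β = 0.77: factor = √(1.77/0.23) = 2.7741.
f_obs = 658 × 2.7741 = 1830 Hz.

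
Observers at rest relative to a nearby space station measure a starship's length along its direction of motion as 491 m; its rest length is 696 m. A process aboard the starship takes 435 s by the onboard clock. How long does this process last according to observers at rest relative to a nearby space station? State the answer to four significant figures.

616.6 s

From L = L₀/γ: γ = 696/491 = 1.41752.
The same γ dilates the second interval: 1.41752 × 435 s = 616.6 s.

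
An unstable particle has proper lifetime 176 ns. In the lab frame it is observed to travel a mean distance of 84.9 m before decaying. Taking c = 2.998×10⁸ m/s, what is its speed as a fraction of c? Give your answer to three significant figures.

0.849c

Let x = d/(cτ) = 84.90 m / (2.998×10⁸ m/s × 1.760×10^-7 s) = 1.609. Since d = βγcτ, x = βγ = β/√(1−β²).
Solving: β² = x²/(1+x²) = 2.58888/3.58888 = 0.721362, so β = 0.849.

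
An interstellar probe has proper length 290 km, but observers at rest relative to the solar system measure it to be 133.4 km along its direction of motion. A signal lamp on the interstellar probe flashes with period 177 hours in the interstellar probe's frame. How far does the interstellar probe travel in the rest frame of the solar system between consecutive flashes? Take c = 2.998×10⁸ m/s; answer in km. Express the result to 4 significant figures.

From L = L₀/γ: γ = 290/133.4 = 2.17391.
β = √(1 − 1/γ²) = 0.88792. Lab-frame period = γτ = 2.17391×177 hours = 384.78 hours. Distance = βc × γτ = 0.88792 × 2.998×10⁸ m/s × 1385208 s = 3.6874×10^14 m = 3.687×10^11 km.

3.687×10^11 km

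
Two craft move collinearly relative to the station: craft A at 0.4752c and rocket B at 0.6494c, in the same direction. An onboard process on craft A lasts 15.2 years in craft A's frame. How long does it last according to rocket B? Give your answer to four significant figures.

The velocity of craft A relative to rocket B is (0.4752 − 0.6494)c / (1 − 0.4752×0.6494) = −0.25195c; relative speed 0.25195c.
At |u| = 0.25195c, γ = (1 − 0.0634788)^(−1/2) = 1.0333.
Craft A's interval is proper; time dilation gives Δt_B = γΔτ = 1.0333 × 15.2 years = 15.71 years.

15.71 years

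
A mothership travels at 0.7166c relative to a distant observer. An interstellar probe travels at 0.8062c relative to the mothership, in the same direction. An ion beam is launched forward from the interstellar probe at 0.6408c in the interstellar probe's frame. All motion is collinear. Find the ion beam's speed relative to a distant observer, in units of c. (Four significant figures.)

0.9923c

First combine the ion beam and interstellar probe (S''→S'): u₁ = (0.6408 + 0.8062)/(1 + 0.6408×0.8062) = 1.447/1.51661296 = 0.9541.
Then combine with the mothership (S'→S): u = (0.9541 + 0.7166)/(1 + 0.9541×0.7166) = 1.6707/1.68370806 = 0.99227.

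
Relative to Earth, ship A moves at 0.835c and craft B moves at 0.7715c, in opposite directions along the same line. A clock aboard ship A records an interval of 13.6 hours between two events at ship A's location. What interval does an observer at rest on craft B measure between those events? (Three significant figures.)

Speed of ship A in craft B's frame: u = (v_A + v_B)/(1 + v_A v_B/c²) = (0.835 + 0.7715)/(1 + 0.835×0.7715) = 1.6065/1.6442025 = 0.97707; |u| = 0.97707c.
At |u| = 0.97707c, γ = (1 − 0.954666)^(−1/2) = 4.6966.
The clock on ship A records proper time, so craft B measures Δt = γΔτ = 4.6966 × 13.6 = 63.9 hours.

63.9 hours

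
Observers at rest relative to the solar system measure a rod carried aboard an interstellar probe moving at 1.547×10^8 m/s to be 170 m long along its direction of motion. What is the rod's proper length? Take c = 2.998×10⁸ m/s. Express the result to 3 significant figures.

198 m

β = v/c = (1.547×10^8 m/s)/(2.998×10⁸ m/s) = 0.516011.
With β = 0.516011, γ = 1/√(1 − 0.516011²) = 1/√0.7337326 = 1.1674.
Proper length: L₀ = γ·L = 1.1674 × 170 = 198 m.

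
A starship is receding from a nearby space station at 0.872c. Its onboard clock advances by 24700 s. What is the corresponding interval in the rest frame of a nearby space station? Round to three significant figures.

γ = 1/√(1 − β²) = 1/√(1 − 0.760384) = 1/√0.239616 = 1/0.489506 = 2.0429.
The onboard clock measures proper time, so the interval in the rest frame of a nearby space station is dilated: Δt = γ·Δτ = 2.0429 × 24700 s = 50500 s.

50500 s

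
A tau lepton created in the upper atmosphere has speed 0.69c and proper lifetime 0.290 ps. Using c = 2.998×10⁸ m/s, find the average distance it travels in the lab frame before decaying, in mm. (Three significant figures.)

Lorentz factor: γ = (1 − 0.4761)^(−1/2) = 1.3816.
Lab-frame lifetime: Δt = γτ = 1.3816 × 0.290 ps = 0.40066 ps.
Distance: d = vΔt = 0.69 × 2.998×10⁸ m/s × 4.0066×10^-13 s = 8.29×10^-5 m = 0.0829 mm.

0.0829 mm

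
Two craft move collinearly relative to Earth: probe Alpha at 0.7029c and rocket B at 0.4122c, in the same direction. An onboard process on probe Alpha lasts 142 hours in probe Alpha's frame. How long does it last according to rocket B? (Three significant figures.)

Transform probe Alpha's velocity into rocket B's frame: (0.7029 − 0.4122)/(1 − 0.7029·0.4122) = 0.2907/0.71026462, so the relative speed is 0.40928c.
γ for this relative speed: γ = 1/√(1 − 0.16751) = 1.096.
The clock on probe Alpha records proper time, so rocket B measures Δt = γΔτ = 1.096 × 142 = 156 hours.

156 hours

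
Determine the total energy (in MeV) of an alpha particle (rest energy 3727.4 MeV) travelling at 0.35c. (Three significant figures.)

3980 MeV

Lorentz factor: γ = (1 − 0.1225)^(−1/2) = 1.0675.
Total energy: E = γmc² = 1.0675 × 3727.4 MeV = 3980 MeV.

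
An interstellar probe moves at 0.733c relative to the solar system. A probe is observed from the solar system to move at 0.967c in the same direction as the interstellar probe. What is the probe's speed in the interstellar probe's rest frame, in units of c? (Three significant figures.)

Transform to the interstellar probe's frame: u' = (u − v)/(1 − uv/c²).
u' = (0.967 − 0.733)/(1 − 0.967×0.733) = 0.234/0.291189 = 0.8036.
Speed in the interstellar probe's frame: 0.804c (in the same direction).

0.804c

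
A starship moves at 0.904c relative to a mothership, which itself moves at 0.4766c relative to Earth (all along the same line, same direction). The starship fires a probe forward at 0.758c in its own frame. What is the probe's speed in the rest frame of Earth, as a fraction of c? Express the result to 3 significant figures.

Apply u = (u'+v)/(1+u'v) twice. Probe in the mothership frame: (0.758+0.904)/(1+0.758·0.904) = 1.662/1.685232 = 0.98621c.
That velocity, transformed to the rest frame of Earth: (0.98621+0.4766)/(1+0.98621·0.4766) = 1.46281/1.470027686 = 0.99509c.

0.995c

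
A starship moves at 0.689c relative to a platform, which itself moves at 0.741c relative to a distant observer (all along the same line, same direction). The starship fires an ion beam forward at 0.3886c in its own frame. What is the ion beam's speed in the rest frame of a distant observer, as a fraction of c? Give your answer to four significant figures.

Apply u = (u'+v)/(1+u'v) twice. Ion beam in the platform frame: (0.3886+0.689)/(1+0.3886·0.689) = 1.0776/1.2677454 = 0.85001c.
That velocity, transformed to the rest frame of a distant observer: (0.85001+0.741)/(1+0.85001·0.741) = 1.59101/1.62985741 = 0.97617c.

0.9762c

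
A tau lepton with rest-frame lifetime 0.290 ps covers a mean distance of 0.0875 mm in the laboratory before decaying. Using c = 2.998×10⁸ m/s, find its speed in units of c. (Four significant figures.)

d = βγcτ ⇒ βγ = d/(cτ) = 8.750×10^-5 m / (8.6942×10^-5 m) = 1.0064.
β = (βγ)/√(1+(βγ)²) = 1.0064/√2.01284 = 0.7094.

0.7094c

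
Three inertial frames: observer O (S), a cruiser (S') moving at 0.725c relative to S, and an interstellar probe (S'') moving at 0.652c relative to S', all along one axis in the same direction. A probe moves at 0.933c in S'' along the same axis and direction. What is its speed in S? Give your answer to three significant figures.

First combine the probe and interstellar probe (S''→S'): u₁ = (0.933 + 0.652)/(1 + 0.933×0.652) = 1.585/1.608316 = 0.9855.
Then combine with the cruiser (S'→S): u = (0.9855 + 0.725)/(1 + 0.9855×0.725) = 1.7105/1.7144875 = 0.99767.

0.998c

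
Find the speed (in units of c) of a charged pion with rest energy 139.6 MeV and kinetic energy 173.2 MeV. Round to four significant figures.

0.8949c

γ = 1 + K/(mc²) = 1 + 173.2/139.6 = 2.2407.
β = √(1 − 1/γ²) = √(1 − 0.199174) = √0.800826 = 0.8949.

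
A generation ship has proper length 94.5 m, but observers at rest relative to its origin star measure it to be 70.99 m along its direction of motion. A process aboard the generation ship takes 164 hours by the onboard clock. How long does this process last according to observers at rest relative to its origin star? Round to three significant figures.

218 hours

From L = L₀/γ: γ = 94.5/70.99 = 1.33117.
The same γ dilates the second interval: 1.33117 × 164 hours = 218 hours.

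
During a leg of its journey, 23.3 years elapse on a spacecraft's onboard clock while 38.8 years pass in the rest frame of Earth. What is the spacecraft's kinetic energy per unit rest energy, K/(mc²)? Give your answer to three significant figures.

The time-dilation ratio gives γ = 38.8/23.3 = 1.66524.
K/(mc²) = γ − 1 = 1.66524 − 1 = 0.665.

0.665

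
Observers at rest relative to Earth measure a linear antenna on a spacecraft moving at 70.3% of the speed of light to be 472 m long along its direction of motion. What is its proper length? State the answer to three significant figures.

γ = 1/√(1 − β²) = 1/√(1 − 0.494209) = 1/√0.505791 = 1/0.71119 = 1.4061.
Proper length: L₀ = γ·L = 1.4061 × 472 = 664 m.

664 m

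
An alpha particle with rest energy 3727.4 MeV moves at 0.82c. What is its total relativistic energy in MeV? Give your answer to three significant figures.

With β = 0.82, γ = 1/√(1 − 0.82²) = 1/√0.3276 = 1.7471.
Total energy: E = γmc² = 1.7471 × 3727.4 MeV = 6510 MeV.

6510 MeV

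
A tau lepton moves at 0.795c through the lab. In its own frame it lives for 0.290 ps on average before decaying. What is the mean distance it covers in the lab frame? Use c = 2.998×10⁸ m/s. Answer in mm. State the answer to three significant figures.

0.114 mm

Lorentz factor: γ = (1 − 0.632025)^(−1/2) = 1.6485.
Lab-frame lifetime: Δt = γτ = 1.6485 × 0.290 ps = 0.47806 ps.
Distance: d = vΔt = 0.795 × 2.998×10⁸ m/s × 4.7806×10^-13 s = 1.14×10^-4 m = 0.114 mm.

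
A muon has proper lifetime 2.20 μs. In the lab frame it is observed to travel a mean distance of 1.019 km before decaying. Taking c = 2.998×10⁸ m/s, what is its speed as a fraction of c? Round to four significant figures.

0.8395c

d = βγcτ ⇒ βγ = d/(cτ) = 1019 m / (659.56 m) = 1.545.
β = (βγ)/√(1+(βγ)²) = 1.545/√3.38702 = 0.8395.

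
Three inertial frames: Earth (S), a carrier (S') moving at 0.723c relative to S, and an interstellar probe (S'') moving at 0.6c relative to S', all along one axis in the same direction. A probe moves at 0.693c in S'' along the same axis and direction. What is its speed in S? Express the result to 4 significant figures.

0.9855c

First combine the probe and interstellar probe (S''→S'): u₁ = (0.693 + 0.6)/(1 + 0.693×0.6) = 1.293/1.4158 = 0.91326.
Then combine with the carrier (S'→S): u = (0.91326 + 0.723)/(1 + 0.91326×0.723) = 1.63626/1.66028698 = 0.98553.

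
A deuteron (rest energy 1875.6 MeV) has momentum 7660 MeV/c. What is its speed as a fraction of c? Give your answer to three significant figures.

pc/(mc²) = 7660/1875.6 = 4.084 = βγ = β/√(1−β²).
So β² = x²/(1 + x²) with x = 4.084: x² = 16.6791, β² = 16.6791/17.6791 = 0.943436, β = 0.971.

0.971c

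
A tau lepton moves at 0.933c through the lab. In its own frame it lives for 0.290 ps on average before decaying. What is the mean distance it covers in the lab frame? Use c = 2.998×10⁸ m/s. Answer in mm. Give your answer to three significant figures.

0.225 mm

Lorentz factor: γ = (1 − 0.870489)^(−1/2) = 2.7787.
Lab-frame lifetime: Δt = γτ = 2.7787 × 0.290 ps = 0.80582 ps.
Distance: d = vΔt = 0.933 × 2.998×10⁸ m/s × 8.0582×10^-13 s = 2.25×10^-4 m = 0.225 mm.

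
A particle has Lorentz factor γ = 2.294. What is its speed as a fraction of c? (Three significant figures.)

0.900c

β = √(1 − 1/γ²) = √(1 − 1/5.262436) = √0.809974 = 0.900.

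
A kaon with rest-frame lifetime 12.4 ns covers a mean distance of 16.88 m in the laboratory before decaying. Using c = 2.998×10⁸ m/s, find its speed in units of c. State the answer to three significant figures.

d = βγcτ ⇒ βγ = d/(cτ) = 16.88 m / (3.71752 m) = 4.5407.
β = (βγ)/√(1+(βγ)²) = 4.5407/√21.618 = 0.977.

0.977c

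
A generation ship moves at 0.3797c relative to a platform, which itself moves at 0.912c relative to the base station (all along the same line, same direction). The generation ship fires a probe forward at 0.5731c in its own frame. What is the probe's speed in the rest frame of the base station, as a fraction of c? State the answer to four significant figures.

0.9888c

Apply u = (u'+v)/(1+u'v) twice. Probe in the platform frame: (0.5731+0.3797)/(1+0.5731·0.3797) = 0.9528/1.21760607 = 0.78252c.
That velocity, transformed to the rest frame of the base station: (0.78252+0.912)/(1+0.78252·0.912) = 1.69452/1.71365824 = 0.98883c.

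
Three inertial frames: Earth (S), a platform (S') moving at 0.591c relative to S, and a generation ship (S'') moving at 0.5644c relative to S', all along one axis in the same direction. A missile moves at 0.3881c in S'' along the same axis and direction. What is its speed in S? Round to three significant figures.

First combine the missile and generation ship (S''→S'): u₁ = (0.3881 + 0.5644)/(1 + 0.3881×0.5644) = 0.9525/1.21904364 = 0.78135.
Then combine with the platform (S'→S): u = (0.78135 + 0.591)/(1 + 0.78135×0.591) = 1.37235/1.46177785 = 0.93882.

0.939c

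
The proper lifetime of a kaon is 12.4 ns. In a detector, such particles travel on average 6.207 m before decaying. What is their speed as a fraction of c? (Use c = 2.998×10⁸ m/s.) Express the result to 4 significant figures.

0.8579c

Lab distance = (lab lifetime)·v = γτ·βc, so βγ = d/(cτ) = 6.207/(2.998×10⁸ × 1.240×10^-8) = 1.6697.
With βγ = 1.6697: γ² = 1 + (βγ)² = 3.7879, and β = (βγ)/γ = 1.6697/1.94625 = 0.8579.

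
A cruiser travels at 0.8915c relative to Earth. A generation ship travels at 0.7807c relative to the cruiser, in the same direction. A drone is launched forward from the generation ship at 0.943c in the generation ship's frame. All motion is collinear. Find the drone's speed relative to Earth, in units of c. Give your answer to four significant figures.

0.9996c

Apply u = (u'+v)/(1+u'v) twice. Drone in the cruiser frame: (0.943+0.7807)/(1+0.943·0.7807) = 1.7237/1.7362001 = 0.9928c.
That velocity, transformed to the rest frame of Earth: (0.9928+0.8915)/(1+0.9928·0.8915) = 1.8843/1.8850812 = 0.99959c.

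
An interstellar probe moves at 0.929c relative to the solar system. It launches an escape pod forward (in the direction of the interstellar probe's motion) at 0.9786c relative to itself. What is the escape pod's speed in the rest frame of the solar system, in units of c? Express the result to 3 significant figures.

0.999c

In units of c, u = (u' + v)/(1 + u'v) with u' = 0.9786 and v = 0.929.
Numerator: 0.9786 + 0.929 = 1.9076. Denominator: 1 + (0.9786)(0.929) = 1.9091194.
u = 1.9076/1.9091194 = 0.9992, so the speed is 0.999c.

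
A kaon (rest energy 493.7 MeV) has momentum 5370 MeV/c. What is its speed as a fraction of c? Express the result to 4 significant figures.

0.9958c

βγ = pc/(mc²) = 5370/493.7 = 10.877.
Since γ² = 1 + (βγ)² = 119.309, γ = √119.309 = 10.9229, and β = (βγ)/γ = 10.877/10.9229 = 0.9958.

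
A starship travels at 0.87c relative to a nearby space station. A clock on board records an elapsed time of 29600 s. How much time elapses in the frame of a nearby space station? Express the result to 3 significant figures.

Lorentz factor: γ = (1 − 0.7569)^(−1/2) = 2.0282.
Time dilation: Δt = γ·Δτ = 2.0282 × 29600 = 60000 s.

60000 s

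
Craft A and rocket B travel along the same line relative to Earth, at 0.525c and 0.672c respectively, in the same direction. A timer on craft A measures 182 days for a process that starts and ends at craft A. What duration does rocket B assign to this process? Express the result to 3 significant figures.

Speed of craft A in rocket B's frame: u = (v_A − v_B)/(1 − v_A v_B/c²) = (0.525 − 0.672)/(1 − 0.525×0.672) = −0.147/0.6472 = −0.22713; |u| = 0.22713c.
γ for this relative speed: γ = 1/√(1 − 0.051588) = 1.0268.
The clock on craft A records proper time, so rocket B measures Δt = γΔτ = 1.0268 × 182 = 187 days.

187 days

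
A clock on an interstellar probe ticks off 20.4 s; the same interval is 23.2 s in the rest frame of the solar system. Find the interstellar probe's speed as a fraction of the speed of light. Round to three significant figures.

0.476c

γ = Δt/Δτ = 23.2/20.4 = 1.1373.
β = √(1 − 1/γ²) = √(1 − 0.773125) = √0.226875 = 0.476.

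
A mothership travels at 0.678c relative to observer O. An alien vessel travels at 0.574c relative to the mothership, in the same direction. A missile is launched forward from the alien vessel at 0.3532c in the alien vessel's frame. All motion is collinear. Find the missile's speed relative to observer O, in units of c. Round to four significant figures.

0.9516c

Apply u = (u'+v)/(1+u'v) twice. Missile in the mothership frame: (0.3532+0.574)/(1+0.3532·0.574) = 0.9272/1.2027368 = 0.77091c.
That velocity, transformed to the rest frame of observer O: (0.77091+0.678)/(1+0.77091·0.678) = 1.44891/1.52267698 = 0.95155c.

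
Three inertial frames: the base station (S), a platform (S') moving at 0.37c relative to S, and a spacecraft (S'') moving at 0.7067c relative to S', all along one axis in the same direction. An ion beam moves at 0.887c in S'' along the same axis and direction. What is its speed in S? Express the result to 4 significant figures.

0.9906c

Compose velocities in two stages. Stage 1 (into S'): u₁ = (0.887+0.7067)/(1+0.887×0.7067) = 0.97963.
Stage 2 (into S): u = (0.97963+0.37)/(1+0.97963×0.37) = 0.99058, so the speed is 0.9906c.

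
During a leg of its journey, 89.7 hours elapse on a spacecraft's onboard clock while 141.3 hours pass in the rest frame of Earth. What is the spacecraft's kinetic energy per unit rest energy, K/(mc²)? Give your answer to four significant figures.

The time-dilation ratio gives γ = 141.3/89.7 = 1.57525.
K/(mc²) = γ − 1 = 1.57525 − 1 = 0.5753.

0.5753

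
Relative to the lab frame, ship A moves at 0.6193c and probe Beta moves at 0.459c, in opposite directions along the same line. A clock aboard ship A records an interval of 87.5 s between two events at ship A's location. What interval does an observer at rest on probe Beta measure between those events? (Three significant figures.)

Speed of ship A in probe Beta's frame: u = (v_A + v_B)/(1 + v_A v_B/c²) = (0.6193 + 0.459)/(1 + 0.6193×0.459) = 1.0783/1.2842587 = 0.83963; |u| = 0.83963c.
At |u| = 0.83963c, γ = (1 − 0.704979)^(−1/2) = 1.8411.
Ship A's interval is proper; time dilation gives Δt_B = γΔτ = 1.8411 × 87.5 s = 161 s.

161 s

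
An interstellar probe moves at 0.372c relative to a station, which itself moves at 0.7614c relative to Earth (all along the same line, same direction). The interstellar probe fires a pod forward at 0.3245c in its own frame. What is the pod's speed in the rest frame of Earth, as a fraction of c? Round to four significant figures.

First combine the pod and interstellar probe (S''→S'): u₁ = (0.3245 + 0.372)/(1 + 0.3245×0.372) = 0.6965/1.120714 = 0.62148.
Then combine with the station (S'→S): u = (0.62148 + 0.7614)/(1 + 0.62148×0.7614) = 1.38288/1.473194872 = 0.93869.

0.9387c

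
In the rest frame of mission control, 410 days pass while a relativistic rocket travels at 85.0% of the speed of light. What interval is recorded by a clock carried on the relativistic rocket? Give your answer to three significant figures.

With β = 0.85, γ = 1/√(1 − 0.85²) = 1/√0.2775 = 1.8983.
The moving clock records proper time: Δτ = Δt/γ = 410/1.8983 = 216 days.

216 days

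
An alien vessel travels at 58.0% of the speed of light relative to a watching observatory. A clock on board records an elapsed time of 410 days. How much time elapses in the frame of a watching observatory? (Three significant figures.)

With β = 0.58, γ = 1/√(1 − 0.58²) = 1/√0.6636 = 1.2276.
Time dilation: Δt = γ·Δτ = 1.2276 × 410 = 503 days.

503 days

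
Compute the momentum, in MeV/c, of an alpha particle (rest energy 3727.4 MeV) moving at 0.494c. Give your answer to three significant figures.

2120 MeV/c

γ = 1/√(1 − β²) = 1/√(1 − 0.244036) = 1/√0.755964 = 1/0.869462 = 1.1501.
Momentum: p = γβ·mc = 1.1501 × 0.494 × 3727.4 MeV/c = 2120 MeV/c.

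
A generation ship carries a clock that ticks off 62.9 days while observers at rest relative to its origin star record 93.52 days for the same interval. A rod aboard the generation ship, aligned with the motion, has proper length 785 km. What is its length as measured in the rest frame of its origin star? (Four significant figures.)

528.0 km

γ = Δt/Δτ = 93.52/62.9 = 1.4868.
L = L₀/γ = 785/1.4868 = 528.0 km.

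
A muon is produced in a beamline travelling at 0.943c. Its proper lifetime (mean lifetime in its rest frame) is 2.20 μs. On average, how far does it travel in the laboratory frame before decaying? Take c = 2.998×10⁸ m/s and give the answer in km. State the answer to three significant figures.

γ = 1/√(1 − β²) = 1/√(1 − 0.889249) = 1/√0.110751 = 1/0.332793 = 3.0049.
Lab-frame lifetime: Δt = γτ = 3.0049 × 2.20 μs = 6.6108 μs.
Distance: d = vΔt = 0.943 × 2.998×10⁸ m/s × 6.6108×10^-6 s = 1870 m = 1.87 km.

1.87 km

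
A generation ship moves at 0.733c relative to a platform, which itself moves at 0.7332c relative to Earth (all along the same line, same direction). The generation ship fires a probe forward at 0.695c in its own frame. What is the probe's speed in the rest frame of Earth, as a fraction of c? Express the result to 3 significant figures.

Apply u = (u'+v)/(1+u'v) twice. Probe in the platform frame: (0.695+0.733)/(1+0.695·0.733) = 1.428/1.509435 = 0.94605c.
That velocity, transformed to the rest frame of Earth: (0.94605+0.7332)/(1+0.94605·0.7332) = 1.67925/1.69364386 = 0.9915c.

0.992c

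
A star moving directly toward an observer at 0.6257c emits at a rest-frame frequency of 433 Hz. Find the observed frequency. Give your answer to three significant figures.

Relativistic Doppler (source moving toward): f_obs = f_src · √((1+β)/(1−β)).
With β = 0.6257: factor = √(1.6257/0.3743) = 2.0841.
f_obs = 433 × 2.0841 = 902 Hz.

902 Hz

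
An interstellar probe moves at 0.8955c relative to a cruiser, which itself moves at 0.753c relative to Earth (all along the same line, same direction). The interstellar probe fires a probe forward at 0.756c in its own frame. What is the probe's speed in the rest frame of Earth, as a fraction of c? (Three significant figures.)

0.998c

First combine the probe and interstellar probe (S''→S'): u₁ = (0.756 + 0.8955)/(1 + 0.756×0.8955) = 1.6515/1.676998 = 0.9848.
Then combine with the cruiser (S'→S): u = (0.9848 + 0.753)/(1 + 0.9848×0.753) = 1.7378/1.7415544 = 0.99784.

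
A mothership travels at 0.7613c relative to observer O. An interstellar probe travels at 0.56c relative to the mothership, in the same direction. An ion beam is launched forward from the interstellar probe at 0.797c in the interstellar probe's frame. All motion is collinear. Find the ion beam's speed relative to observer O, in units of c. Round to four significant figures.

Compose velocities in two stages. Stage 1 (into S'): u₁ = (0.797+0.56)/(1+0.797×0.56) = 0.93824.
Stage 2 (into S): u = (0.93824+0.7613)/(1+0.93824×0.7613) = 0.9914, so the speed is 0.9914c.

0.9914c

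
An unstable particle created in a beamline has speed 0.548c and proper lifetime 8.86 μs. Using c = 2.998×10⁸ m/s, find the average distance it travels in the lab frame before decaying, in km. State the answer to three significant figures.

1.74 km

β² = 0.300304, so γ = 1/√0.699696 = 1.1955.
Lab-frame lifetime: Δt = γτ = 1.1955 × 8.86 μs = 10.592 μs.
Distance: d = vΔt = 0.548 × 2.998×10⁸ m/s × 1.0592×10^-5 s = 1740 m = 1.74 km.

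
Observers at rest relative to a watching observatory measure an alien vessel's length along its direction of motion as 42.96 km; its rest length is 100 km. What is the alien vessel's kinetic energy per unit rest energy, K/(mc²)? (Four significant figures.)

1.328

Length contraction gives γ = L₀/L = 100/42.96 = 2.32775.
K/(mc²) = γ − 1 = 2.32775 − 1 = 1.328.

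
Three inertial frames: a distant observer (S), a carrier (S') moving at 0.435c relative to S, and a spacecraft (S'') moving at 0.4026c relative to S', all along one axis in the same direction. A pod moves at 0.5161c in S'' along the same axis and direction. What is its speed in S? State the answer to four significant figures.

0.8984c

First combine the pod and spacecraft (S''→S'): u₁ = (0.5161 + 0.4026)/(1 + 0.5161×0.4026) = 0.9187/1.20778186 = 0.76065.
Then combine with the carrier (S'→S): u = (0.76065 + 0.435)/(1 + 0.76065×0.435) = 1.19565/1.33088275 = 0.89839.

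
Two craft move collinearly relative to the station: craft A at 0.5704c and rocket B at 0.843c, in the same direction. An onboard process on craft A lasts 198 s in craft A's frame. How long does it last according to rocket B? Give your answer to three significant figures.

233 s

Speed of craft A in rocket B's frame: u = (v_A − v_B)/(1 − v_A v_B/c²) = (0.5704 − 0.843)/(1 − 0.5704×0.843) = −0.2726/0.5191528 = −0.52509; |u| = 0.52509c.
γ for this relative speed: γ = 1/√(1 − 0.27572) = 1.175.
The clock on craft A records proper time, so rocket B measures Δt = γΔτ = 1.175 × 198 = 233 s.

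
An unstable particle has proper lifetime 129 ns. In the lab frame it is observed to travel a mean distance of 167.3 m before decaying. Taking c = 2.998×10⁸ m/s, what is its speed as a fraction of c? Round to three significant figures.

0.974c

Lab distance = (lab lifetime)·v = γτ·βc, so βγ = d/(cτ) = 167.3/(2.998×10⁸ × 1.290×10^-7) = 4.3259.
With βγ = 4.3259: γ² = 1 + (βγ)² = 19.7134, and β = (βγ)/γ = 4.3259/4.43998 = 0.974.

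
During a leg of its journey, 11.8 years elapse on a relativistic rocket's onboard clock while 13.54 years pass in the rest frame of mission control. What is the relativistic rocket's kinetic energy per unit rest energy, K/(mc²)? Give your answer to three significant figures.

0.147

From Δt = γΔτ: γ = 13.54/11.8 = 1.14746.
Since K = (γ−1)mc², K/(mc²) = 1.14746 − 1 = 0.147.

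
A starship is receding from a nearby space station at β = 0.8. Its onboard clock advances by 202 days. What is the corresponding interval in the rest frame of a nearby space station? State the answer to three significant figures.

337 days

γ = 1/√(1 − β²) = 1/√(1 − 0.64) = 1/√0.36 = 1/0.6 = 1.6667.
The onboard clock measures proper time, so the interval in the rest frame of a nearby space station is dilated: Δt = γ·Δτ = 1.6667 × 202 days = 337 days.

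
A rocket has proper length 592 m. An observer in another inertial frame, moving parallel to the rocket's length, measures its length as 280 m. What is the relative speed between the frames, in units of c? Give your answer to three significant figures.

Length contraction gives γ = L₀/L = 592/280 = 2.1143.
β = √(1 − 1/γ²) = √0.7763 = 0.881.

0.881c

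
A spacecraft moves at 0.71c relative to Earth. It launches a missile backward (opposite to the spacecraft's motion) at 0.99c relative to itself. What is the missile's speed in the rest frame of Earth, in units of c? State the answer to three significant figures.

Relativistic velocity addition: u = (u' + v)/(1 + u'v/c²), with u' = −0.99c and v = 0.71c.
Numerator: −0.99 + 0.71 = −0.28. Denominator: 1 + (−0.99)(0.71) = 0.2971.
u = −0.28/0.2971 = −0.94244, so the speed is 0.942c.

0.942c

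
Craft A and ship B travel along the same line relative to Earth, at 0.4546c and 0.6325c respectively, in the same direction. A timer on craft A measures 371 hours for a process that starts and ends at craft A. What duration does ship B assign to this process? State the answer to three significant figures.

383 hours

The velocity of craft A relative to ship B is (0.4546 − 0.6325)c / (1 − 0.4546×0.6325) = −0.2497c; relative speed 0.2497c.
At |u| = 0.2497c, γ = (1 − 0.0623501)^(−1/2) = 1.0327.
Craft A's interval is proper; time dilation gives Δt_B = γΔτ = 1.0327 × 371 hours = 383 hours.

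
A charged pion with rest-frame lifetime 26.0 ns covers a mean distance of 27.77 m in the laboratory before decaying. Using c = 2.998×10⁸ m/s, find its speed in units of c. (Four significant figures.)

Lab distance = (lab lifetime)·v = γτ·βc, so βγ = d/(cτ) = 27.77/(2.998×10⁸ × 2.600×10^-8) = 3.5626.
With βγ = 3.5626: γ² = 1 + (βγ)² = 13.6921, and β = (βγ)/γ = 3.5626/3.70028 = 0.9628.

0.9628c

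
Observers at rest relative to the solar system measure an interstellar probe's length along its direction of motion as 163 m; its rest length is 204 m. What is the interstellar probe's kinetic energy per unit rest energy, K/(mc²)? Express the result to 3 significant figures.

From L = L₀/γ: γ = 204/163 = 1.25153.
Since K = (γ−1)mc², K/(mc²) = 1.25153 − 1 = 0.252.

0.252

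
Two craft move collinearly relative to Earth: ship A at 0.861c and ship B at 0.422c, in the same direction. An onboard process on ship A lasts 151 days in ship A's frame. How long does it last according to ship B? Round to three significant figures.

Speed of ship A in ship B's frame: u = (v_A − v_B)/(1 − v_A v_B/c²) = (0.861 − 0.422)/(1 − 0.861×0.422) = 0.439/0.636658 = 0.68954; |u| = 0.68954c.
At |u| = 0.68954c, γ = (1 − 0.475465)^(−1/2) = 1.3807.
Ship A's interval is proper; time dilation gives Δt_B = γΔτ = 1.3807 × 151 days = 208 days.

208 days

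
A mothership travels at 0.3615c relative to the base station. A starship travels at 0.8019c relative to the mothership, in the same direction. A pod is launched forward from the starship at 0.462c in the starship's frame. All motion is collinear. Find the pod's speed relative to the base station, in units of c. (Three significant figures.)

First combine the pod and starship (S''→S'): u₁ = (0.462 + 0.8019)/(1 + 0.462×0.8019) = 1.2639/1.3704778 = 0.92223.
Then combine with the mothership (S'→S): u = (0.92223 + 0.3615)/(1 + 0.92223×0.3615) = 1.28373/1.333386145 = 0.96276.

0.963c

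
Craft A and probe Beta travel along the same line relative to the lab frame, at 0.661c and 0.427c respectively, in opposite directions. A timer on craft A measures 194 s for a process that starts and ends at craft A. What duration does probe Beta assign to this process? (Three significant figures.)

The velocity of craft A relative to probe Beta is (0.661 + 0.427)c / (1 + 0.661×0.427) = 0.84851c; relative speed 0.84851c.
At |u| = 0.84851c, γ = (1 − 0.719969)^(−1/2) = 1.8897.
The clock on craft A records proper time, so probe Beta measures Δt = γΔτ = 1.8897 × 194 = 367 s.

367 s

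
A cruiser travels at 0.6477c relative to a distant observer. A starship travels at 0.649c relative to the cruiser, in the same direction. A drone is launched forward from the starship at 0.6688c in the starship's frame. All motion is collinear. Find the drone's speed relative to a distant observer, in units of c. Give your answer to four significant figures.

0.9821c

First combine the drone and starship (S''→S'): u₁ = (0.6688 + 0.649)/(1 + 0.6688×0.649) = 1.3178/1.4340512 = 0.91894.
Then combine with the cruiser (S'→S): u = (0.91894 + 0.6477)/(1 + 0.91894×0.6477) = 1.56664/1.595197438 = 0.9821.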